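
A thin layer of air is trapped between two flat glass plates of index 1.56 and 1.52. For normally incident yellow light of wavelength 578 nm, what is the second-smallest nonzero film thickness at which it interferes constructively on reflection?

434 nm

At the upper boundary (n = 1.56 to n = 1.0) the reflected ray undergoes no phase shift.
At the lower boundary (n = 1.0 to n = 1.52) the reflected ray undergoes a half-wave phase shift.
Exactly one π shift → a net half-wave offset.
So the condition for constructive reflection is 2 n t = (m + ½) λ.
The second-smallest nonzero thickness corresponds to m = 1: t = (m + ½) λ / (2 n) = 1.50 × 578 / (2 × 1.0) = 434 nm.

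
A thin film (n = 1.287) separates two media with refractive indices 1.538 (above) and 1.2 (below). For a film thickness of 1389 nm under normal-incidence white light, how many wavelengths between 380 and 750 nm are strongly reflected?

Ray reflecting at the top interface goes from n = 1.538 toward n = 1.287: no phase shift.
Bottom surface (1.287 → 1.2): reflection off a lower-index medium gives no phase shift.
The two reflections carry the same phase change, so no net offset.
So the condition for constructive reflection is 2 n t = m λ.
λ = 2 n t / m = 3575 / m nm.
m=4: 894 nm (IR); m=5: 715 nm (visible); m=6: 596 nm (visible); m=7: 511 nm (visible); m=8: 447 nm (visible); m=9: 397 nm (visible); m=10: 358 nm (UV).

5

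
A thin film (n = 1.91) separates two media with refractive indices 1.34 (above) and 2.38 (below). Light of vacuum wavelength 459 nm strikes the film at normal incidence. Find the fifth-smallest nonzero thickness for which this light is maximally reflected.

Ray reflecting at the top interface goes from n = 1.34 toward n = 1.91: a half-wave phase shift.
At the lower boundary (n = 1.91 to n = 2.38) the reflected ray undergoes a half-wave phase shift.
The two reflections carry the same phase change, so no net offset.
With no net inversion, constructive interference in reflection requires 2 n t = m λ.
The fifth-smallest nonzero thickness corresponds to m = 5: t = m λ / (2 n) = 5.00 × 459 / (2 × 1.91) = 601 nm.

601 nm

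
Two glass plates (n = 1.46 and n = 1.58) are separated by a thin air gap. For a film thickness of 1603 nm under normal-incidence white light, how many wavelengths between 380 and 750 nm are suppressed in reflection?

Top surface (1.46 → 1.0): reflection off a lower-index medium gives no phase shift.
Ray reflecting at the bottom interface goes from n = 1.0 toward n = 1.58: a half-wave phase shift.
Net: one phase inversion between the two reflected rays.
So the condition for destructive reflection is 2 n t = m λ.
λ = 2 n t / m = 3206 / m nm.
m=4: 802 nm (IR); m=5: 641 nm (visible); m=6: 534 nm (visible); m=7: 458 nm (visible); m=8: 401 nm (visible); m=9: 356 nm (UV).

4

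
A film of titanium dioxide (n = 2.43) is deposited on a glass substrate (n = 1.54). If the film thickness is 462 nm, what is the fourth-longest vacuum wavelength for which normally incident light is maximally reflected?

Ray reflecting at the top interface goes from n = 1.0 toward n = 2.43: a half-wave phase shift.
At the lower boundary (n = 2.43 to n = 1.54) the reflected ray undergoes no phase shift.
Net: one phase inversion between the two reflected rays.
For strong reflection here: 2 n t = (m + ½) λ.
λ = 2 n t / (m + ½). The fourth-longest wavelength is m = 3: λ = 2 × 2.43 × 462 / 3.50 = 642 nm.

642 nm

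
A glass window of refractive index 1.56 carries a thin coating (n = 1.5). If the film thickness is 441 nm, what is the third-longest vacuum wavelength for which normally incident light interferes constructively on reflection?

441 nm

At the upper boundary (n = 1.0 to n = 1.5) the reflected ray undergoes a half-wave phase shift.
Bottom surface (1.5 → 1.56): reflection off a higher-index medium gives a half-wave phase shift.
The two reflections carry the same phase change, so no net offset.
With no net inversion, constructive interference in reflection requires 2 n t = m λ.
λ = 2 n t / m. The third-longest wavelength is m = 3: λ = 2 × 1.5 × 441 / 3.00 = 441 nm.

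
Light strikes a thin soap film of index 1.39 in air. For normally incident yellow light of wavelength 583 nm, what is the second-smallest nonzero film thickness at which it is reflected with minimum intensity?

At the upper boundary (n = 1.0 to n = 1.39) the reflected ray undergoes a half-wave phase shift.
Bottom surface (1.39 → 1.0): reflection off a lower-index medium gives no phase shift.
Net: one phase inversion between the two reflected rays.
So the condition for destructive reflection is 2 n t = m λ.
The second-smallest nonzero thickness corresponds to m = 2: t = m λ / (2 n) = 2.00 × 583 / (2 × 1.39) = 419 nm.

419 nm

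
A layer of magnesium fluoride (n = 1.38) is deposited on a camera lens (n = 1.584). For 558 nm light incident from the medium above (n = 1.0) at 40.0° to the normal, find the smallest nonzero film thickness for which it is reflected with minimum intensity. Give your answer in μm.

0.114 μm

At the upper boundary (n = 1.0 to n = 1.38) the reflected ray undergoes a half-wave phase shift.
Ray reflecting at the bottom interface goes from n = 1.38 toward n = 1.584: a half-wave phase shift.
Zero or two π shifts → no net half-wave offset.
So the condition for destructive reflection is 2 n t cos θ_r = (m + ½) λ.
Snell's law: 1.0 sin 40.0° = 1.38 sin θ_r → sin θ_r = 0.466, cos θ_r = 0.885.
Minimum at m = 0: t = λ / (4 n cos θ_r) = 558 / (4 × 1.38 × 0.885) = 114 nm.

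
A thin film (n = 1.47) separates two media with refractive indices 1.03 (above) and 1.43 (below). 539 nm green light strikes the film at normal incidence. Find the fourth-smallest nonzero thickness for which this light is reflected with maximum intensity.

642 nm

Top surface (1.03 → 1.47): reflection off a higher-index medium gives a half-wave phase shift.
At the lower boundary (n = 1.47 to n = 1.43) the reflected ray undergoes no phase shift.
Net: one phase inversion between the two reflected rays.
With one net inversion, constructive interference in reflection requires 2 n t = (m + ½) λ.
The fourth-smallest nonzero thickness corresponds to m = 3: t = (m + ½) λ / (2 n) = 3.50 × 539 / (2 × 1.47) = 642 nm.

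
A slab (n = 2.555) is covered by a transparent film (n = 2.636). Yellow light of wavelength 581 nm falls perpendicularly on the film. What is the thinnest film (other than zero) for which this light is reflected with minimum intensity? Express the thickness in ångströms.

1102 Å

Top surface (1.0 → 2.636): reflection off a higher-index medium gives a half-wave phase shift.
Bottom surface (2.636 → 2.555): reflection off a lower-index medium gives no phase shift.
The two reflections differ by half a wavelength.
For minimum reflection here: 2 n t = m λ.
Minimum nonzero at m = 1: t = λ / (2 n) = 581 / (2 × 2.636) = 110 nm.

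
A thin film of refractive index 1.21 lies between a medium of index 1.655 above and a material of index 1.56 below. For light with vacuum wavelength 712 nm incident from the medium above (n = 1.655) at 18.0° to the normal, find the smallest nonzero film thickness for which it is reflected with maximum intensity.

162 nm

Top surface (1.655 → 1.21): reflection off a lower-index medium gives no phase shift.
Ray reflecting at the bottom interface goes from n = 1.21 toward n = 1.56: a half-wave phase shift.
Net: one phase inversion between the two reflected rays.
For bright reflection here: 2 n t cos θ_r = (m + ½) λ.
Snell's law: 1.655 sin 18.0° = 1.21 sin θ_r → sin θ_r = 0.423, cos θ_r = 0.906.
Minimum at m = 0: t = λ / (4 n cos θ_r) = 712 / (4 × 1.21 × 0.906) = 162 nm.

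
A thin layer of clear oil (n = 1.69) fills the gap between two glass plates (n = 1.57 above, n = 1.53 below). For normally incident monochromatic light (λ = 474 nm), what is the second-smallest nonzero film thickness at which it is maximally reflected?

Top surface (1.57 → 1.69): reflection off a higher-index medium gives a half-wave phase shift.
At the lower boundary (n = 1.69 to n = 1.53) the reflected ray undergoes no phase shift.
Exactly one π shift → a net half-wave offset.
So the condition for constructive reflection is 2 n t = (m + ½) λ.
The second-smallest nonzero thickness corresponds to m = 1: t = (m + ½) λ / (2 n) = 1.50 × 474 / (2 × 1.69) = 210 nm.

210 nm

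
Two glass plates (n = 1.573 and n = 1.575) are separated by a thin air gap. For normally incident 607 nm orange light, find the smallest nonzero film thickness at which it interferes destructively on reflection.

304 nm

Top surface (1.573 → 1.0): reflection off a lower-index medium gives no phase shift.
Ray reflecting at the bottom interface goes from n = 1.0 toward n = 1.575: a half-wave phase shift.
Net: one phase inversion between the two reflected rays.
For weak reflection here: 2 n t = m λ.
Minimum nonzero at m = 1: t = λ / (2 n) = 607 / (2 × 1.0) = 304 nm.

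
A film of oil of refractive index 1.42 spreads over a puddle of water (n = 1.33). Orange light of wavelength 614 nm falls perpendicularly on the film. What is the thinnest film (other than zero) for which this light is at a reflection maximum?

At the upper boundary (n = 1.0 to n = 1.42) the reflected ray undergoes a half-wave phase shift.
Bottom surface (1.42 → 1.33): reflection off a lower-index medium gives no phase shift.
Net: one phase inversion between the two reflected rays.
For maximum reflection here: 2 n t = (m + ½) λ.
Minimum at m = 0: t = λ / (4 n) = 614 / (4 × 1.42) = 108 nm.

108 nm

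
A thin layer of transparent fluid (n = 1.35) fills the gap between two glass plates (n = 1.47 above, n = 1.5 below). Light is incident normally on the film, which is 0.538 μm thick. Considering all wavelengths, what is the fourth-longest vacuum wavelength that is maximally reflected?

Ray reflecting at the top interface goes from n = 1.47 toward n = 1.35: no phase shift.
Ray reflecting at the bottom interface goes from n = 1.35 toward n = 1.5: a half-wave phase shift.
The two reflections differ by half a wavelength.
For bright reflection here: 2 n t = (m + ½) λ.
λ = 2 n t / (m + ½). The fourth-longest wavelength is m = 3: λ = 2 × 1.35 × 538 / 3.50 = 415 nm.

415 nm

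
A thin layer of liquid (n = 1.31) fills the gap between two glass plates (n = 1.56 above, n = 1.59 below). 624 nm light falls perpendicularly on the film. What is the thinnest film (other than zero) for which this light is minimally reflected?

Ray reflecting at the top interface goes from n = 1.56 toward n = 1.31: no phase shift.
Ray reflecting at the bottom interface goes from n = 1.31 toward n = 1.59: a half-wave phase shift.
Net: one phase inversion between the two reflected rays.
With one net inversion, destructive interference in reflection requires 2 n t = m λ.
Minimum nonzero at m = 1: t = λ / (2 n) = 624 / (2 × 1.31) = 238 nm.

238 nm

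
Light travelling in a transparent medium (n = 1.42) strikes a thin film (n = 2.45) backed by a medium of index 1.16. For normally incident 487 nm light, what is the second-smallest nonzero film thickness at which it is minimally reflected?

Top surface (1.42 → 2.45): reflection off a higher-index medium gives a half-wave phase shift.
At the lower boundary (n = 2.45 to n = 1.16) the reflected ray undergoes no phase shift.
The two reflections differ by half a wavelength.
With one net inversion, destructive interference in reflection requires 2 n t = m λ.
The second-smallest nonzero thickness corresponds to m = 2: t = m λ / (2 n) = 2.00 × 487 / (2 × 2.45) = 199 nm.

199 nm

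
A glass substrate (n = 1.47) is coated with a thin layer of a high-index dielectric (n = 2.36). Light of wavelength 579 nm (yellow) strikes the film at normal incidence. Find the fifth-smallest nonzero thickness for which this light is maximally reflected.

552 nm

Ray reflecting at the top interface goes from n = 1.0 toward n = 2.36: a half-wave phase shift.
Ray reflecting at the bottom interface goes from n = 2.36 toward n = 1.47: no phase shift.
Net: one phase inversion between the two reflected rays.
So the condition for constructive reflection is 2 n t = (m + ½) λ.
The fifth-smallest nonzero thickness corresponds to m = 4: t = (m + ½) λ / (2 n) = 4.50 × 579 / (2 × 2.36) = 552 nm.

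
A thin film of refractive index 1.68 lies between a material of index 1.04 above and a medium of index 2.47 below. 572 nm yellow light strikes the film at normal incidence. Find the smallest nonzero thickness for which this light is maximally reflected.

At the upper boundary (n = 1.04 to n = 1.68) the reflected ray undergoes a half-wave phase shift.
Ray reflecting at the bottom interface goes from n = 1.68 toward n = 2.47: a half-wave phase shift.
Zero or two π shifts → no net half-wave offset.
So the condition for constructive reflection is 2 n t = m λ.
The smallest nonzero thickness corresponds to m = 1: t = m λ / (2 n) = 1.00 × 572 / (2 × 1.68) = 170 nm.

170 nm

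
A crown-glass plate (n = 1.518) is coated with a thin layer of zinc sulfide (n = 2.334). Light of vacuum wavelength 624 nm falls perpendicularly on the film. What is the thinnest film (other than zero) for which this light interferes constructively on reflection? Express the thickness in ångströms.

668 Å

Top surface (1.0 → 2.334): reflection off a higher-index medium gives a half-wave phase shift.
Bottom surface (2.334 → 1.518): reflection off a lower-index medium gives no phase shift.
Net: one phase inversion between the two reflected rays.
So the condition for constructive reflection is 2 n t = (m + ½) λ.
Minimum at m = 0: t = λ / (4 n) = 624 / (4 × 2.334) = 66.8 nm.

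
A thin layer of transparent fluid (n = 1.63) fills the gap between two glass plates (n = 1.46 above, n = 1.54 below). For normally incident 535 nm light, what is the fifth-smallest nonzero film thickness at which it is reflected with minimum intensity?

821 nm

Top surface (1.46 → 1.63): reflection off a higher-index medium gives a half-wave phase shift.
At the lower boundary (n = 1.63 to n = 1.54) the reflected ray undergoes no phase shift.
The two reflections differ by half a wavelength.
So the condition for destructive reflection is 2 n t = m λ.
The fifth-smallest nonzero thickness corresponds to m = 5: t = m λ / (2 n) = 5.00 × 535 / (2 × 1.63) = 821 nm.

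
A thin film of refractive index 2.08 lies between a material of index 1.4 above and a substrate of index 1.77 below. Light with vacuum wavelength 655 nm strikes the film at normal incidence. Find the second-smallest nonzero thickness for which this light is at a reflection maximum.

Ray reflecting at the top interface goes from n = 1.4 toward n = 2.08: a half-wave phase shift.
Ray reflecting at the bottom interface goes from n = 2.08 toward n = 1.77: no phase shift.
Net: one phase inversion between the two reflected rays.
With one net inversion, constructive interference in reflection requires 2 n t = (m + ½) λ.
The second-smallest nonzero thickness corresponds to m = 1: t = (m + ½) λ / (2 n) = 1.50 × 655 / (2 × 2.08) = 236 nm.

236 nm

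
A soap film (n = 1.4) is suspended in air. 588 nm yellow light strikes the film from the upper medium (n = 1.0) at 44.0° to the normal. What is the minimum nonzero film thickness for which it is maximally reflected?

121 nm

At the upper boundary (n = 1.0 to n = 1.4) the reflected ray undergoes a half-wave phase shift.
Ray reflecting at the bottom interface goes from n = 1.4 toward n = 1.0: no phase shift.
The two reflections differ by half a wavelength.
With one net inversion, constructive interference in reflection requires 2 n t cos θ_r = (m + ½) λ.
Snell's law: 1.0 sin 44.0° = 1.4 sin θ_r → sin θ_r = 0.496, cos θ_r = 0.868.
Minimum at m = 0: t = λ / (4 n cos θ_r) = 588 / (4 × 1.4 × 0.868) = 121 nm.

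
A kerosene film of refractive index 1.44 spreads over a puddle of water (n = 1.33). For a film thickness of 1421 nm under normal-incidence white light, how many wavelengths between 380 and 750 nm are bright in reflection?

6

At the upper boundary (n = 1.0 to n = 1.44) the reflected ray undergoes a half-wave phase shift.
Ray reflecting at the bottom interface goes from n = 1.44 toward n = 1.33: no phase shift.
The two reflections differ by half a wavelength.
With one net inversion, constructive interference in reflection requires 2 n t = (m + ½) λ.
λ = 2 n t / (m + ½) = 4092 / (m + ½) nm.
m=4: 909 nm (IR); m=5: 744 nm (visible); m=6: 630 nm (visible); m=7: 546 nm (visible); m=8: 481 nm (visible); m=9: 431 nm (visible); m=10: 390 nm (visible); m=11: 356 nm (UV).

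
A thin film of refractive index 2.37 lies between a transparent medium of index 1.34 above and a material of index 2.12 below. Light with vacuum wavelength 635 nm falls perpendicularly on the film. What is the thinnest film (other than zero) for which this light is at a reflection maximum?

67.0 nm

Top surface (1.34 → 2.37): reflection off a higher-index medium gives a half-wave phase shift.
Ray reflecting at the bottom interface goes from n = 2.37 toward n = 2.12: no phase shift.
Net: one phase inversion between the two reflected rays.
For bright reflection here: 2 n t = (m + ½) λ.
Minimum at m = 0: t = λ / (4 n) = 635 / (4 × 2.37) = 67.0 nm.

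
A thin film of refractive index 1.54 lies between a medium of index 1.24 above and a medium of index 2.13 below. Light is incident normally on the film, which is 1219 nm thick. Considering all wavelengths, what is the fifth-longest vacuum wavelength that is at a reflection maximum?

751 nm

At the upper boundary (n = 1.24 to n = 1.54) the reflected ray undergoes a half-wave phase shift.
Ray reflecting at the bottom interface goes from n = 1.54 toward n = 2.13: a half-wave phase shift.
Net: no relative phase inversion (both shifts match).
So the condition for constructive reflection is 2 n t = m λ.
λ = 2 n t / m. The fifth-longest wavelength is m = 5: λ = 2 × 1.54 × 1219 / 5.00 = 751 nm.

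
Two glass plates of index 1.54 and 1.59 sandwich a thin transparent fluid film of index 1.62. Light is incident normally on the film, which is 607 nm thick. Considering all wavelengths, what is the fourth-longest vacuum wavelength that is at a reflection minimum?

492 nm

At the upper boundary (n = 1.54 to n = 1.62) the reflected ray undergoes a half-wave phase shift.
Bottom surface (1.62 → 1.59): reflection off a lower-index medium gives no phase shift.
Exactly one π shift → a net half-wave offset.
So the condition for destructive reflection is 2 n t = m λ.
λ = 2 n t / m. The fourth-longest wavelength is m = 4: λ = 2 × 1.62 × 607 / 4.00 = 492 nm.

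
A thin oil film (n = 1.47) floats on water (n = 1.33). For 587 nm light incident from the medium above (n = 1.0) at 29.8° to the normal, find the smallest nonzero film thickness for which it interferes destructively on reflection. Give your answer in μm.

0.212 μm

Top surface (1.0 → 1.47): reflection off a higher-index medium gives a half-wave phase shift.
Bottom surface (1.47 → 1.33): reflection off a lower-index medium gives no phase shift.
Exactly one π shift → a net half-wave offset.
So the condition for destructive reflection is 2 n t cos θ_r = m λ.
Snell's law: 1.0 sin 29.8° = 1.47 sin θ_r → sin θ_r = 0.338, cos θ_r = 0.941.
Minimum nonzero at m = 1: t = λ / (2 n cos θ_r) = 587 / (2 × 1.47 × 0.941) = 212 nm.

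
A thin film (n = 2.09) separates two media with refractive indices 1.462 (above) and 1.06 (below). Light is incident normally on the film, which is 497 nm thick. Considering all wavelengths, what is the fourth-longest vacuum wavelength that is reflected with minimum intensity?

At the upper boundary (n = 1.462 to n = 2.09) the reflected ray undergoes a half-wave phase shift.
At the lower boundary (n = 2.09 to n = 1.06) the reflected ray undergoes no phase shift.
Net: one phase inversion between the two reflected rays.
With one net inversion, destructive interference in reflection requires 2 n t = m λ.
λ = 2 n t / m. The fourth-longest wavelength is m = 4: λ = 2 × 2.09 × 497 / 4.00 = 519 nm.

519 nm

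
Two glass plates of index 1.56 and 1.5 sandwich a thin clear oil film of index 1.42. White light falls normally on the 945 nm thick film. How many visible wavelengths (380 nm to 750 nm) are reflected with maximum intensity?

3

Top surface (1.56 → 1.42): reflection off a lower-index medium gives no phase shift.
Ray reflecting at the bottom interface goes from n = 1.42 toward n = 1.5: a half-wave phase shift.
The two reflections differ by half a wavelength.
With one net inversion, constructive interference in reflection requires 2 n t = (m + ½) λ.
λ = 2 n t / (m + ½) = 2684 / (m + ½) nm.
m=3: 767 nm (IR); m=4: 596 nm (visible); m=5: 488 nm (visible); m=6: 413 nm (visible); m=7: 358 nm (UV).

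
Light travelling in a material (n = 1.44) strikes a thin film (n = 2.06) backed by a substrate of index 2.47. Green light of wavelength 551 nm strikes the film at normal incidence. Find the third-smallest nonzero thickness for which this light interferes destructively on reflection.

334 nm

At the upper boundary (n = 1.44 to n = 2.06) the reflected ray undergoes a half-wave phase shift.
Bottom surface (2.06 → 2.47): reflection off a higher-index medium gives a half-wave phase shift.
Net: no relative phase inversion (both shifts match).
For dark reflection here: 2 n t = (m + ½) λ.
The third-smallest nonzero thickness corresponds to m = 2: t = (m + ½) λ / (2 n) = 2.50 × 551 / (2 × 2.06) = 334 nm.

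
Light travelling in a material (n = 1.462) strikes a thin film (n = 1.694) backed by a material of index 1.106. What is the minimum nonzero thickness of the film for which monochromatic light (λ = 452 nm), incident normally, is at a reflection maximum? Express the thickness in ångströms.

At the upper boundary (n = 1.462 to n = 1.694) the reflected ray undergoes a half-wave phase shift.
Bottom surface (1.694 → 1.106): reflection off a lower-index medium gives no phase shift.
The two reflections differ by half a wavelength.
So the condition for constructive reflection is 2 n t = (m + ½) λ.
Minimum at m = 0: t = λ / (4 n) = 452 / (4 × 1.694) = 66.7 nm.

667 Å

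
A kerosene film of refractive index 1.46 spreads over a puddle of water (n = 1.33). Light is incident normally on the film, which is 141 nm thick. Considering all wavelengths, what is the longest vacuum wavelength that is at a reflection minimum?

Top surface (1.0 → 1.46): reflection off a higher-index medium gives a half-wave phase shift.
Ray reflecting at the bottom interface goes from n = 1.46 toward n = 1.33: no phase shift.
Exactly one π shift → a net half-wave offset.
With one net inversion, destructive interference in reflection requires 2 n t = m λ.
λ = 2 n t / m. The longest wavelength is m = 1: λ = 2 × 1.46 × 141 / 1.00 = 412 nm.

412 nm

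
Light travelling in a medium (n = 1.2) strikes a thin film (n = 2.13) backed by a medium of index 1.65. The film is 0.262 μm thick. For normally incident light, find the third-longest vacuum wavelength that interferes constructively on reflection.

Ray reflecting at the top interface goes from n = 1.2 toward n = 2.13: a half-wave phase shift.
Ray reflecting at the bottom interface goes from n = 2.13 toward n = 1.65: no phase shift.
Net: one phase inversion between the two reflected rays.
So the condition for constructive reflection is 2 n t = (m + ½) λ.
λ = 2 n t / (m + ½). The third-longest wavelength is m = 2: λ = 2 × 2.13 × 262 / 2.50 = 446 nm.

446 nm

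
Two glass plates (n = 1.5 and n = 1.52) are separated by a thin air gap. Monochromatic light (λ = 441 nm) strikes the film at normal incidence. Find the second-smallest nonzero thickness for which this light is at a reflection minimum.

441 nm

Top surface (1.5 → 1.0): reflection off a lower-index medium gives no phase shift.
At the lower boundary (n = 1.0 to n = 1.52) the reflected ray undergoes a half-wave phase shift.
Exactly one π shift → a net half-wave offset.
With one net inversion, destructive interference in reflection requires 2 n t = m λ.
The second-smallest nonzero thickness corresponds to m = 2: t = m λ / (2 n) = 2.00 × 441 / (2 × 1.0) = 441 nm.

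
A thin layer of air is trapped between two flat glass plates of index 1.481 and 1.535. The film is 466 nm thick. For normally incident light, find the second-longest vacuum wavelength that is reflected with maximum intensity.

621 nm

Ray reflecting at the top interface goes from n = 1.481 toward n = 1.0: no phase shift.
Bottom surface (1.0 → 1.535): reflection off a higher-index medium gives a half-wave phase shift.
Exactly one π shift → a net half-wave offset.
For strong reflection here: 2 n t = (m + ½) λ.
λ = 2 n t / (m + ½). The second-longest wavelength is m = 1: λ = 2 × 1.0 × 466 / 1.50 = 621 nm.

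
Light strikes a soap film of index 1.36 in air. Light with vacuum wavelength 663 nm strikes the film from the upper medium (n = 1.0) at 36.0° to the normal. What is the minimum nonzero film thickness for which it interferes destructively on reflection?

Ray reflecting at the top interface goes from n = 1.0 toward n = 1.36: a half-wave phase shift.
At the lower boundary (n = 1.36 to n = 1.0) the reflected ray undergoes no phase shift.
The two reflections differ by half a wavelength.
So the condition for destructive reflection is 2 n t cos θ_r = m λ.
Snell's law: 1.0 sin 36.0° = 1.36 sin θ_r → sin θ_r = 0.432, cos θ_r = 0.902.
Minimum nonzero at m = 1: t = λ / (2 n cos θ_r) = 663 / (2 × 1.36 × 0.902) = 270 nm.

270 nm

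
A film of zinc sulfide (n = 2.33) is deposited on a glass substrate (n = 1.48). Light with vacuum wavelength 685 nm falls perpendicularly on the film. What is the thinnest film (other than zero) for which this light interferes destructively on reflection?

At the upper boundary (n = 1.0 to n = 2.33) the reflected ray undergoes a half-wave phase shift.
At the lower boundary (n = 2.33 to n = 1.48) the reflected ray undergoes no phase shift.
Net: one phase inversion between the two reflected rays.
For weak reflection here: 2 n t = m λ.
Minimum nonzero at m = 1: t = λ / (2 n) = 685 / (2 × 2.33) = 147 nm.

147 nm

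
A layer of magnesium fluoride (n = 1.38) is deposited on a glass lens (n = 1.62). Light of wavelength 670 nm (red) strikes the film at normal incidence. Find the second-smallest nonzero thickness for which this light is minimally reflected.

Top surface (1.0 → 1.38): reflection off a higher-index medium gives a half-wave phase shift.
At the lower boundary (n = 1.38 to n = 1.62) the reflected ray undergoes a half-wave phase shift.
Net: no relative phase inversion (both shifts match).
For dark reflection here: 2 n t = (m + ½) λ.
The second-smallest nonzero thickness corresponds to m = 1: t = (m + ½) λ / (2 n) = 1.50 × 670 / (2 × 1.38) = 364 nm.

364 nm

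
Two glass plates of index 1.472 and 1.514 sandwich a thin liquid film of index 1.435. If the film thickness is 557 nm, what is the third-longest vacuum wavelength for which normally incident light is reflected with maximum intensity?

Top surface (1.472 → 1.435): reflection off a lower-index medium gives no phase shift.
At the lower boundary (n = 1.435 to n = 1.514) the reflected ray undergoes a half-wave phase shift.
The two reflections differ by half a wavelength.
For bright reflection here: 2 n t = (m + ½) λ.
λ = 2 n t / (m + ½). The third-longest wavelength is m = 2: λ = 2 × 1.435 × 557 / 2.50 = 639 nm.

639 nm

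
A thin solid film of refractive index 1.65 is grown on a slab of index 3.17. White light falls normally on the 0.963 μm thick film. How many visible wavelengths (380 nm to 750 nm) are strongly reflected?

Top surface (1.0 → 1.65): reflection off a higher-index medium gives a half-wave phase shift.
Bottom surface (1.65 → 3.17): reflection off a higher-index medium gives a half-wave phase shift.
Net: no relative phase inversion (both shifts match).
So the condition for constructive reflection is 2 n t = m λ.
λ = 2 n t / m = 3178 / m nm.
m=4: 794 nm (IR); m=5: 636 nm (visible); m=6: 530 nm (visible); m=7: 454 nm (visible); m=8: 397 nm (visible); m=9: 353 nm (UV).

4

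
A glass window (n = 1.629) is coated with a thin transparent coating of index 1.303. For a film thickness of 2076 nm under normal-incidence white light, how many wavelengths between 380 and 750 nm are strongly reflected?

7

Ray reflecting at the top interface goes from n = 1.0 toward n = 1.303: a half-wave phase shift.
Ray reflecting at the bottom interface goes from n = 1.303 toward n = 1.629: a half-wave phase shift.
The two reflections carry the same phase change, so no net offset.
So the condition for constructive reflection is 2 n t = m λ.
λ = 2 n t / m = 5410 / m nm.
m=7: 773 nm (IR); m=8: 676 nm (visible); m=9: 601 nm (visible); m=10: 541 nm (visible); m=11: 492 nm (visible); m=12: 451 nm (visible); m=13: 416 nm (visible); m=14: 386 nm (visible); m=15: 361 nm (UV).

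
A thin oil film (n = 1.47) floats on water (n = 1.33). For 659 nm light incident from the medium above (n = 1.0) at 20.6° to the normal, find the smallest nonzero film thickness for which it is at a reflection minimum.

231 nm

Ray reflecting at the top interface goes from n = 1.0 toward n = 1.47: a half-wave phase shift.
Bottom surface (1.47 → 1.33): reflection off a lower-index medium gives no phase shift.
Exactly one π shift → a net half-wave offset.
For dark reflection here: 2 n t cos θ_r = m λ.
Snell's law: 1.0 sin 20.6° = 1.47 sin θ_r → sin θ_r = 0.239, cos θ_r = 0.971.
Minimum nonzero at m = 1: t = λ / (2 n cos θ_r) = 659 / (2 × 1.47 × 0.971) = 231 nm.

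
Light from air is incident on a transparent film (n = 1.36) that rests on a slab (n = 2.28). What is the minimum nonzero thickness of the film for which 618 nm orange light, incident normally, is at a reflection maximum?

227 nm

At the upper boundary (n = 1.0 to n = 1.36) the reflected ray undergoes a half-wave phase shift.
Ray reflecting at the bottom interface goes from n = 1.36 toward n = 2.28: a half-wave phase shift.
The two reflections carry the same phase change, so no net offset.
For strong reflection here: 2 n t = m λ.
Minimum nonzero at m = 1: t = λ / (2 n) = 618 / (2 × 1.36) = 227 nm.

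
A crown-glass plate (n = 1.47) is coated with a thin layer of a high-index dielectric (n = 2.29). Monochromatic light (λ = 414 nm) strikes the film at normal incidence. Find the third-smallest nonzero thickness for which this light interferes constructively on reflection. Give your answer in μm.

0.226 μm

Top surface (1.0 → 2.29): reflection off a higher-index medium gives a half-wave phase shift.
Bottom surface (2.29 → 1.47): reflection off a lower-index medium gives no phase shift.
Net: one phase inversion between the two reflected rays.
For maximum reflection here: 2 n t = (m + ½) λ.
The third-smallest nonzero thickness corresponds to m = 2: t = (m + ½) λ / (2 n) = 2.50 × 414 / (2 × 2.29) = 226 nm.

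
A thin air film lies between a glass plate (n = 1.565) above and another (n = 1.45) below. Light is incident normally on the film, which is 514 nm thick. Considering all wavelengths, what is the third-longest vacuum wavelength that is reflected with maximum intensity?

Top surface (1.565 → 1.0): reflection off a lower-index medium gives no phase shift.
At the lower boundary (n = 1.0 to n = 1.45) the reflected ray undergoes a half-wave phase shift.
Net: one phase inversion between the two reflected rays.
So the condition for constructive reflection is 2 n t = (m + ½) λ.
λ = 2 n t / (m + ½). The third-longest wavelength is m = 2: λ = 2 × 1.0 × 514 / 2.50 = 411 nm.

411 nm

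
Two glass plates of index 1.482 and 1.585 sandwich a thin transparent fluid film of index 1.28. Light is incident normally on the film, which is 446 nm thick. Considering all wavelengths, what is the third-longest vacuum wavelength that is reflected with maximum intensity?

457 nm

Top surface (1.482 → 1.28): reflection off a lower-index medium gives no phase shift.
At the lower boundary (n = 1.28 to n = 1.585) the reflected ray undergoes a half-wave phase shift.
The two reflections differ by half a wavelength.
With one net inversion, constructive interference in reflection requires 2 n t = (m + ½) λ.
λ = 2 n t / (m + ½). The third-longest wavelength is m = 2: λ = 2 × 1.28 × 446 / 2.50 = 457 nm.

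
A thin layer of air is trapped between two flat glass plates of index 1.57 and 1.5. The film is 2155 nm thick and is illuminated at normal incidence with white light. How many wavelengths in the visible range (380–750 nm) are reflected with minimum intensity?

6

At the upper boundary (n = 1.57 to n = 1.0) the reflected ray undergoes no phase shift.
Bottom surface (1.0 → 1.5): reflection off a higher-index medium gives a half-wave phase shift.
Exactly one π shift → a net half-wave offset.
With one net inversion, destructive interference in reflection requires 2 n t = m λ.
λ = 2 n t / m = 4310 / m nm.
m=5: 862 nm (IR); m=6: 718 nm (visible); m=7: 616 nm (visible); m=8: 539 nm (visible); m=9: 479 nm (visible); m=10: 431 nm (visible); m=11: 392 nm (visible); m=12: 359 nm (UV).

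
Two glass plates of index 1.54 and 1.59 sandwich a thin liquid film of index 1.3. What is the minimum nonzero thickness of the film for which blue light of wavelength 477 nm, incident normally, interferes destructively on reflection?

At the upper boundary (n = 1.54 to n = 1.3) the reflected ray undergoes no phase shift.
Ray reflecting at the bottom interface goes from n = 1.3 toward n = 1.59: a half-wave phase shift.
Exactly one π shift → a net half-wave offset.
So the condition for destructive reflection is 2 n t = m λ.
Minimum nonzero at m = 1: t = λ / (2 n) = 477 / (2 × 1.3) = 183 nm.

183 nm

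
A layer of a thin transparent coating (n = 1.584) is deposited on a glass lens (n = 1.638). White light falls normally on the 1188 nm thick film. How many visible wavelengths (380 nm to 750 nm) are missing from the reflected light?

Ray reflecting at the top interface goes from n = 1.0 toward n = 1.584: a half-wave phase shift.
Ray reflecting at the bottom interface goes from n = 1.584 toward n = 1.638: a half-wave phase shift.
The two reflections carry the same phase change, so no net offset.
For weak reflection here: 2 n t = (m + ½) λ.
λ = 2 n t / (m + ½) = 3764 / (m + ½) nm.
m=4: 836 nm (IR); m=5: 684 nm (visible); m=6: 579 nm (visible); m=7: 502 nm (visible); m=8: 443 nm (visible); m=9: 396 nm (visible); m=10: 358 nm (UV).

5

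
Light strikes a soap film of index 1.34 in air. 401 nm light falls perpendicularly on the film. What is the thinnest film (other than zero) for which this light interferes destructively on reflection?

150 nm

Ray reflecting at the top interface goes from n = 1.0 toward n = 1.34: a half-wave phase shift.
Bottom surface (1.34 → 1.0): reflection off a lower-index medium gives no phase shift.
The two reflections differ by half a wavelength.
For dark reflection here: 2 n t = m λ.
Minimum nonzero at m = 1: t = λ / (2 n) = 401 / (2 × 1.34) = 150 nm.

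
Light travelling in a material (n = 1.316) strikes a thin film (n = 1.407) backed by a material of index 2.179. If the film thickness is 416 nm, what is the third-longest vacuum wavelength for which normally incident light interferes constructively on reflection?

390 nm

Top surface (1.316 → 1.407): reflection off a higher-index medium gives a half-wave phase shift.
At the lower boundary (n = 1.407 to n = 2.179) the reflected ray undergoes a half-wave phase shift.
The two reflections carry the same phase change, so no net offset.
With no net inversion, constructive interference in reflection requires 2 n t = m λ.
λ = 2 n t / m. The third-longest wavelength is m = 3: λ = 2 × 1.407 × 416 / 3.00 = 390 nm.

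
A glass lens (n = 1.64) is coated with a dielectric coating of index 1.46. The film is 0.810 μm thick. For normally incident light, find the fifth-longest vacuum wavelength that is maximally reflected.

At the upper boundary (n = 1.0 to n = 1.46) the reflected ray undergoes a half-wave phase shift.
At the lower boundary (n = 1.46 to n = 1.64) the reflected ray undergoes a half-wave phase shift.
The two reflections carry the same phase change, so no net offset.
With no net inversion, constructive interference in reflection requires 2 n t = m λ.
λ = 2 n t / m. The fifth-longest wavelength is m = 5: λ = 2 × 1.46 × 810 / 5.00 = 473 nm.

473 nm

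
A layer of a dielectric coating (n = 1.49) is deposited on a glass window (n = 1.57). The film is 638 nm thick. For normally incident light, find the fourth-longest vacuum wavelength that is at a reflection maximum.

Top surface (1.0 → 1.49): reflection off a higher-index medium gives a half-wave phase shift.
Ray reflecting at the bottom interface goes from n = 1.49 toward n = 1.57: a half-wave phase shift.
Zero or two π shifts → no net half-wave offset.
So the condition for constructive reflection is 2 n t = m λ.
λ = 2 n t / m. The fourth-longest wavelength is m = 4: λ = 2 × 1.49 × 638 / 4.00 = 475 nm.

475 nm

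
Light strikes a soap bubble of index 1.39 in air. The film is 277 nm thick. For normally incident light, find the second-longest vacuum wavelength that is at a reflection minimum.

At the upper boundary (n = 1.0 to n = 1.39) the reflected ray undergoes a half-wave phase shift.
Bottom surface (1.39 → 1.0): reflection off a lower-index medium gives no phase shift.
Exactly one π shift → a net half-wave offset.
With one net inversion, destructive interference in reflection requires 2 n t = m λ.
λ = 2 n t / m. The second-longest wavelength is m = 2: λ = 2 × 1.39 × 277 / 2.00 = 385 nm.

385 nm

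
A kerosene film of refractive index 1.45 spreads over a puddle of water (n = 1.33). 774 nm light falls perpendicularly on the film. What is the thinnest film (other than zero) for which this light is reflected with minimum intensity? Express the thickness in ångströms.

2669 Å

Top surface (1.0 → 1.45): reflection off a higher-index medium gives a half-wave phase shift.
At the lower boundary (n = 1.45 to n = 1.33) the reflected ray undergoes no phase shift.
Exactly one π shift → a net half-wave offset.
For weak reflection here: 2 n t = m λ.
Minimum nonzero at m = 1: t = λ / (2 n) = 774 / (2 × 1.45) = 267 nm.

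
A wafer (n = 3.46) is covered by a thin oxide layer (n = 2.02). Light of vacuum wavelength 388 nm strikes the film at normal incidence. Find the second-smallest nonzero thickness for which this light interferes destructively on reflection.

144 nm

At the upper boundary (n = 1.0 to n = 2.02) the reflected ray undergoes a half-wave phase shift.
Bottom surface (2.02 → 3.46): reflection off a higher-index medium gives a half-wave phase shift.
Zero or two π shifts → no net half-wave offset.
So the condition for destructive reflection is 2 n t = (m + ½) λ.
The second-smallest nonzero thickness corresponds to m = 1: t = (m + ½) λ / (2 n) = 1.50 × 388 / (2 × 2.02) = 144 nm.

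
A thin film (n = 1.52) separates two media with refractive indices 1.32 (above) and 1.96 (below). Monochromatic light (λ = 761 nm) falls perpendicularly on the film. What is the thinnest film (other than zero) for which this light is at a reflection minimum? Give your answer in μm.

0.125 μm

At the upper boundary (n = 1.32 to n = 1.52) the reflected ray undergoes a half-wave phase shift.
At the lower boundary (n = 1.52 to n = 1.96) the reflected ray undergoes a half-wave phase shift.
Zero or two π shifts → no net half-wave offset.
With no net inversion, destructive interference in reflection requires 2 n t = (m + ½) λ.
Minimum at m = 0: t = λ / (4 n) = 761 / (4 × 1.52) = 125 nm.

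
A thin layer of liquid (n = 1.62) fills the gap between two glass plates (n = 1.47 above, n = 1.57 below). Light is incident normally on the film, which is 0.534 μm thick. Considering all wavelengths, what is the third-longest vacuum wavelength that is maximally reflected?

At the upper boundary (n = 1.47 to n = 1.62) the reflected ray undergoes a half-wave phase shift.
Ray reflecting at the bottom interface goes from n = 1.62 toward n = 1.57: no phase shift.
Exactly one π shift → a net half-wave offset.
For strong reflection here: 2 n t = (m + ½) λ.
λ = 2 n t / (m + ½). The third-longest wavelength is m = 2: λ = 2 × 1.62 × 534 / 2.50 = 692 nm.

692 nm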